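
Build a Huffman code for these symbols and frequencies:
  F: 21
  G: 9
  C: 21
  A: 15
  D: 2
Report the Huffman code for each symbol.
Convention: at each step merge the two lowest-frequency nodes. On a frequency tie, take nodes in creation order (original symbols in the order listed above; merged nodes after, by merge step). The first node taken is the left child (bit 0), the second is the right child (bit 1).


Huffman tree construction:
Step 1: Merge D(2) + G(9) = 11
Step 2: Merge (D+G)(11) + A(15) = 26
Step 3: Merge F(21) + C(21) = 42
Step 4: Merge ((D+G)+A)(26) + (F+C)(42) = 68
Read each symbol's code off the tree from the root (left child = 0, right child = 1).

Codes:
  F: 10 (length 2)
  G: 001 (length 3)
  C: 11 (length 2)
  A: 01 (length 2)
  D: 000 (length 3)
Average code length: 147/68 = 2.1618 bits/symbol


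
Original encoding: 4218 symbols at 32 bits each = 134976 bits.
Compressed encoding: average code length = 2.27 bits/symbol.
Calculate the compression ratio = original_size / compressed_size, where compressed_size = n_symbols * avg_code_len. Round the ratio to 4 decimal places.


original_size = n_symbols * orig_bits = 4218 * 32 = 134976 bits
compressed_size = n_symbols * avg_code_len = 4218 * 2.27 = 9574.86 bits
ratio = original_size / compressed_size = 134976 / 9574.86 = 14.0969

Compression ratio = 14.0969


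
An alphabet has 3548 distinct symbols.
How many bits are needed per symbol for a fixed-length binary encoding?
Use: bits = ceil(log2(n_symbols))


log2(3548) = 11.7928
Bracket: 2^11 = 2048 < 3548 <= 2^12 = 4096
So ceil(log2(3548)) = 12

bits = ceil(log2(3548)) = ceil(11.7928) = 12 bits


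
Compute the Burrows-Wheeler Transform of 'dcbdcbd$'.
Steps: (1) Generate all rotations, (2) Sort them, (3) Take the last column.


Rotations (sorted):
  0: $dcbdcbd -> last char: d
  1: bd$dcbdc -> last char: c
  2: bdcbd$dc -> last char: c
  3: cbd$dcbd -> last char: d
  4: cbdcbd$d -> last char: d
  5: d$dcbdcb -> last char: b
  6: dcbd$dcb -> last char: b
  7: dcbdcbd$ -> last char: $


BWT = dccddbb$


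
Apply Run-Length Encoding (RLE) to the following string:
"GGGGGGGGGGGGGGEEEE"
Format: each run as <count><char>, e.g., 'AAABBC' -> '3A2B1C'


Scanning runs left to right:
  i=0: run of 'G' x 14 -> '14G'
  i=14: run of 'E' x 4 -> '4E'

RLE = 14G4E


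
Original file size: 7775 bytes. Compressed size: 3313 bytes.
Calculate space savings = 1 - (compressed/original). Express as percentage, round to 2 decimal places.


ratio = compressed/original = 3313/7775 = 0.426109
savings = 1 - ratio = 1 - 0.426109 = 0.573891
as a percentage: 0.573891 * 100 = 57.39%

Space savings = 1 - 3313/7775 = 57.39%


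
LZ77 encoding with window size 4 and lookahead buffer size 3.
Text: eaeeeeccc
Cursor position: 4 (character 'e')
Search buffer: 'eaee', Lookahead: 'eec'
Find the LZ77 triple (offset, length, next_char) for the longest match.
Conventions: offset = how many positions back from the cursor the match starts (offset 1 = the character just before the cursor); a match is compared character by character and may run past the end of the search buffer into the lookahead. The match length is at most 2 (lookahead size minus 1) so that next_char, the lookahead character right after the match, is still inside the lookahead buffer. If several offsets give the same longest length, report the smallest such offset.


Try each offset into the search buffer:
  offset=1 (pos 3, char 'e'): match length 2
  offset=2 (pos 2, char 'e'): match length 2
  offset=3 (pos 1, char 'a'): match length 0
  offset=4 (pos 0, char 'e'): match length 1
Longest match has length 2, found at offsets 1, 2; take the smallest, offset 1.
next_char = character at position 4 + 2 = 6 -> 'c'

Best match: offset=1, length=2 (matching 'ee' starting at position 3)
LZ77 triple: (1, 2, 'c')


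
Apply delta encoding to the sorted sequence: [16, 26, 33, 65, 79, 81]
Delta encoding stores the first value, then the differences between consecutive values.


First value: 16
Deltas:
  26 - 16 = 10
  33 - 26 = 7
  65 - 33 = 32
  79 - 65 = 14
  81 - 79 = 2


Delta encoded: [16, 10, 7, 32, 14, 2]


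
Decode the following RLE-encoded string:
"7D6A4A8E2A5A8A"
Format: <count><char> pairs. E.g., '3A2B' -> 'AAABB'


Expanding each <count><char> pair:
  7D -> 'DDDDDDD'
  6A -> 'AAAAAA'
  4A -> 'AAAA'
  8E -> 'EEEEEEEE'
  2A -> 'AA'
  5A -> 'AAAAA'
  8A -> 'AAAAAAAA'

Decoded = DDDDDDDAAAAAAAAAAEEEEEEEEAAAAAAAAAAAAAAA


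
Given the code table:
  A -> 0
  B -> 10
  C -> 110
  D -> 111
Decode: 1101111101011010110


Decoding:
110 -> C
111 -> D
110 -> C
10 -> B
110 -> C
10 -> B
110 -> C


Result: CDCBCBC


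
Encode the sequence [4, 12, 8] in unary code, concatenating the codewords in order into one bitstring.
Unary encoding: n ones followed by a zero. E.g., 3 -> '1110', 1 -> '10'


Encode each number as n ones followed by a terminating 0:
  4 -> 11110 (5 bits)
  12 -> 1111111111110 (13 bits)
  8 -> 111111110 (9 bits)
Total length = 5 + 13 + 9 = 27 bits.

Unary([4, 12, 8]) = 111101111111111110111111110 (27 bits)


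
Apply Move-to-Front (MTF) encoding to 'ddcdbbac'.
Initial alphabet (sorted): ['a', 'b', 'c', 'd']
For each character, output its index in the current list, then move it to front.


MTF encoding:
'd': index 3 in ['a', 'b', 'c', 'd'] -> ['d', 'a', 'b', 'c']
'd': index 0 in ['d', 'a', 'b', 'c'] -> ['d', 'a', 'b', 'c']
'c': index 3 in ['d', 'a', 'b', 'c'] -> ['c', 'd', 'a', 'b']
'd': index 1 in ['c', 'd', 'a', 'b'] -> ['d', 'c', 'a', 'b']
'b': index 3 in ['d', 'c', 'a', 'b'] -> ['b', 'd', 'c', 'a']
'b': index 0 in ['b', 'd', 'c', 'a'] -> ['b', 'd', 'c', 'a']
'a': index 3 in ['b', 'd', 'c', 'a'] -> ['a', 'b', 'd', 'c']
'c': index 3 in ['a', 'b', 'd', 'c'] -> ['c', 'a', 'b', 'd']


Output: [3, 0, 3, 1, 3, 0, 3, 3]


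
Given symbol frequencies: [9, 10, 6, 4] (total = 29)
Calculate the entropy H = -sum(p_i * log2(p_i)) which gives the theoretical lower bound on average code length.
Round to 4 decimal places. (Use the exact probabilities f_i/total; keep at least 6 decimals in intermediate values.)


Per-symbol terms -p_i * log2(p_i) with p_i = f_i/29:
  p = 9/29 = 0.310345: log2(p) = -1.688056, -p*log2(p) = 0.523879
  p = 10/29 = 0.344828: log2(p) = -1.536053, -p*log2(p) = 0.529673
  p = 6/29 = 0.206897: log2(p) = -2.273018, -p*log2(p) = 0.470280
  p = 4/29 = 0.137931: log2(p) = -2.857981, -p*log2(p) = 0.394204
H = 0.523879 + 0.529673 + 0.470280 + 0.394204 = 1.918036

H = 1.918 bits/symbol


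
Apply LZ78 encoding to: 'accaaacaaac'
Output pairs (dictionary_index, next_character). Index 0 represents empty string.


LZ78 encoding steps:
Dictionary: {0: ''}
Step 1: w='' (idx 0), next='a' -> output (0, 'a'), add 'a' as idx 1
Step 2: w='' (idx 0), next='c' -> output (0, 'c'), add 'c' as idx 2
Step 3: w='c' (idx 2), next='a' -> output (2, 'a'), add 'ca' as idx 3
Step 4: w='a' (idx 1), next='a' -> output (1, 'a'), add 'aa' as idx 4
Step 5: w='ca' (idx 3), next='a' -> output (3, 'a'), add 'caa' as idx 5
Step 6: w='a' (idx 1), next='c' -> output (1, 'c'), add 'ac' as idx 6


Encoded: [(0, 'a'), (0, 'c'), (2, 'a'), (1, 'a'), (3, 'a'), (1, 'c')]


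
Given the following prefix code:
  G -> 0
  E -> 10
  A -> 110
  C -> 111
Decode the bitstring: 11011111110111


Decoding step by step:
Bits 110 -> A
Bits 111 -> C
Bits 111 -> C
Bits 10 -> E
Bits 111 -> C


Decoded message: ACCEC


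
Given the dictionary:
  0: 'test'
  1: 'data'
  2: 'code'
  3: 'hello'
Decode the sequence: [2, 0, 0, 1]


Look up each index in the dictionary:
  2 -> 'code'
  0 -> 'test'
  0 -> 'test'
  1 -> 'data'

Decoded: "code test test data"


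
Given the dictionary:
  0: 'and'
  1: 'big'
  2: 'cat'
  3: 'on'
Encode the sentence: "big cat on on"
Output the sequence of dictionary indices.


Look up each word in the dictionary:
  'big' -> 1
  'cat' -> 2
  'on' -> 3
  'on' -> 3

Encoded: [1, 2, 3, 3]


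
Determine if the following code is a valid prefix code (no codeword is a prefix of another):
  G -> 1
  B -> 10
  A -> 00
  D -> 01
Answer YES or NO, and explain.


Checking each pair (does one codeword prefix another?):
  G='1' vs B='10': prefix -- VIOLATION

NO -- this is NOT a valid prefix code. G (1) is a prefix of B (10).


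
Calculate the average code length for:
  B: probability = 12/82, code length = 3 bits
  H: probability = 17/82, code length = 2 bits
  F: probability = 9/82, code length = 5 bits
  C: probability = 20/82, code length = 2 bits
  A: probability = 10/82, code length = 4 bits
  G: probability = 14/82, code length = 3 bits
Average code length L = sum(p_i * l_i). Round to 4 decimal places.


Weighted contributions p_i * l_i:
  B: (12/82) * 3 = 36/82
  H: (17/82) * 2 = 34/82
  F: (9/82) * 5 = 45/82
  C: (20/82) * 2 = 40/82
  A: (10/82) * 4 = 40/82
  G: (14/82) * 3 = 42/82
Sum = (36 + 34 + 45 + 40 + 40 + 42)/82 = 237/82

L = 237/82 = 2.8902 bits/symbol


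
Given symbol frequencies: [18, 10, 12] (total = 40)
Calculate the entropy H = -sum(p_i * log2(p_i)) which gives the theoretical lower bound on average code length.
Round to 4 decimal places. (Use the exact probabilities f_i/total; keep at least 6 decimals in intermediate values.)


Per-symbol terms -p_i * log2(p_i) with p_i = f_i/40:
  p = 18/40 = 0.450000: log2(p) = -1.152003, -p*log2(p) = 0.518401
  p = 10/40 = 0.250000: log2(p) = -2.000000, -p*log2(p) = 0.500000
  p = 12/40 = 0.300000: log2(p) = -1.736966, -p*log2(p) = 0.521090
H = 0.518401 + 0.500000 + 0.521090 = 1.539491

H = 1.5395 bits/symbol


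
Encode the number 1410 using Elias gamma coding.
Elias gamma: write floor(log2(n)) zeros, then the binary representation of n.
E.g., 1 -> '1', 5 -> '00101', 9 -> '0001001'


num_bits = floor(log2(1410)) + 1 = 11
leading_zeros = num_bits - 1 = 10
binary(1410) = 10110000010

Elias gamma(1410) = '0000000000' + '10110000010' = 000000000010110000010 (21 bits)


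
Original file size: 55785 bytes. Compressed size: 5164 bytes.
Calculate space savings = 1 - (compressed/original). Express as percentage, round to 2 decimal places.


ratio = compressed/original = 5164/55785 = 0.09257
savings = 1 - ratio = 1 - 0.09257 = 0.90743
as a percentage: 0.90743 * 100 = 90.74%

Space savings = 1 - 5164/55785 = 90.74%


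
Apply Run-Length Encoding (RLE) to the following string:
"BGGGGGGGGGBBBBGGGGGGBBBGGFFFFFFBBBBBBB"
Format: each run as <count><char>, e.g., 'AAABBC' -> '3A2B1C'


Scanning runs left to right:
  i=0: run of 'B' x 1 -> '1B'
  i=1: run of 'G' x 9 -> '9G'
  i=10: run of 'B' x 4 -> '4B'
  i=14: run of 'G' x 6 -> '6G'
  i=20: run of 'B' x 3 -> '3B'
  i=23: run of 'G' x 2 -> '2G'
  i=25: run of 'F' x 6 -> '6F'
  i=31: run of 'B' x 7 -> '7B'

RLE = 1B9G4B6G3B2G6F7B


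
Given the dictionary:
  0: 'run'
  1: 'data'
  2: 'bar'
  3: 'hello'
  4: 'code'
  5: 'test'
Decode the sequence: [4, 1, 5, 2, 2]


Look up each index in the dictionary:
  4 -> 'code'
  1 -> 'data'
  5 -> 'test'
  2 -> 'bar'
  2 -> 'bar'

Decoded: "code data test bar bar"


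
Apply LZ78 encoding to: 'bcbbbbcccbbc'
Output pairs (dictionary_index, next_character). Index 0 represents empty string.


LZ78 encoding steps:
Dictionary: {0: ''}
Step 1: w='' (idx 0), next='b' -> output (0, 'b'), add 'b' as idx 1
Step 2: w='' (idx 0), next='c' -> output (0, 'c'), add 'c' as idx 2
Step 3: w='b' (idx 1), next='b' -> output (1, 'b'), add 'bb' as idx 3
Step 4: w='bb' (idx 3), next='c' -> output (3, 'c'), add 'bbc' as idx 4
Step 5: w='c' (idx 2), next='c' -> output (2, 'c'), add 'cc' as idx 5
Step 6: w='bbc' (idx 4), end of input -> output (4, '')


Encoded: [(0, 'b'), (0, 'c'), (1, 'b'), (3, 'c'), (2, 'c'), (4, '')]


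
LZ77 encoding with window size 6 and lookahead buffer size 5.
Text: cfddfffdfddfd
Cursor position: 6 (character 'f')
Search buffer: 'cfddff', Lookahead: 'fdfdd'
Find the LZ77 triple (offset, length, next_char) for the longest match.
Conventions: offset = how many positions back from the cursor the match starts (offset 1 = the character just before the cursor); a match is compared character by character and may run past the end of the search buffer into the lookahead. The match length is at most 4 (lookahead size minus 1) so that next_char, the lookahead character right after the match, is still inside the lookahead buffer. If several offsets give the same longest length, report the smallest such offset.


Try each offset into the search buffer:
  offset=1 (pos 5, char 'f'): match length 1
  offset=2 (pos 4, char 'f'): match length 1
  offset=3 (pos 3, char 'd'): match length 0
  offset=4 (pos 2, char 'd'): match length 0
  offset=5 (pos 1, char 'f'): match length 2
  offset=6 (pos 0, char 'c'): match length 0
Longest match has length 2 at offset 5.
next_char = character at position 6 + 2 = 8 -> 'f'

Best match: offset=5, length=2 (matching 'fd' starting at position 1)
LZ77 triple: (5, 2, 'f')


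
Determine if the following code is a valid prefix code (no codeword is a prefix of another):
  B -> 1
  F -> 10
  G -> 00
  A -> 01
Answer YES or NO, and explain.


Checking each pair (does one codeword prefix another?):
  B='1' vs F='10': prefix -- VIOLATION

NO -- this is NOT a valid prefix code. B (1) is a prefix of F (10).


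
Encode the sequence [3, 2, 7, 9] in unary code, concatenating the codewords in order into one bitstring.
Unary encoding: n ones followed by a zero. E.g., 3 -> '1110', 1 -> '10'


Encode each number as n ones followed by a terminating 0:
  3 -> 1110 (4 bits)
  2 -> 110 (3 bits)
  7 -> 11111110 (8 bits)
  9 -> 1111111110 (10 bits)
Total length = 4 + 3 + 8 + 10 = 25 bits.

Unary([3, 2, 7, 9]) = 1110110111111101111111110 (25 bits)


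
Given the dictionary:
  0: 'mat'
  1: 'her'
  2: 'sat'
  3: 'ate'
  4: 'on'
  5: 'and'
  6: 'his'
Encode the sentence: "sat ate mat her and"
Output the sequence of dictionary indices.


Look up each word in the dictionary:
  'sat' -> 2
  'ate' -> 3
  'mat' -> 0
  'her' -> 1
  'and' -> 5

Encoded: [2, 3, 0, 1, 5]


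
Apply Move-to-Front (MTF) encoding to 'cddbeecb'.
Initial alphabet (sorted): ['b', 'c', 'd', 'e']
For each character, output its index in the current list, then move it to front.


MTF encoding:
'c': index 1 in ['b', 'c', 'd', 'e'] -> ['c', 'b', 'd', 'e']
'd': index 2 in ['c', 'b', 'd', 'e'] -> ['d', 'c', 'b', 'e']
'd': index 0 in ['d', 'c', 'b', 'e'] -> ['d', 'c', 'b', 'e']
'b': index 2 in ['d', 'c', 'b', 'e'] -> ['b', 'd', 'c', 'e']
'e': index 3 in ['b', 'd', 'c', 'e'] -> ['e', 'b', 'd', 'c']
'e': index 0 in ['e', 'b', 'd', 'c'] -> ['e', 'b', 'd', 'c']
'c': index 3 in ['e', 'b', 'd', 'c'] -> ['c', 'e', 'b', 'd']
'b': index 2 in ['c', 'e', 'b', 'd'] -> ['b', 'c', 'e', 'd']


Output: [1, 2, 0, 2, 3, 0, 3, 2]


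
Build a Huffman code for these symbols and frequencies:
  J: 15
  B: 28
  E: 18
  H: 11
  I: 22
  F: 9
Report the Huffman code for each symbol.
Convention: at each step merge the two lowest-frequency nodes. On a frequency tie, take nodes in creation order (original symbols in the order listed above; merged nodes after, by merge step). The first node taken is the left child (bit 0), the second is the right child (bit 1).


Huffman tree construction:
Step 1: Merge F(9) + H(11) = 20
Step 2: Merge J(15) + E(18) = 33
Step 3: Merge (F+H)(20) + I(22) = 42
Step 4: Merge B(28) + (J+E)(33) = 61
Step 5: Merge ((F+H)+I)(42) + (B+(J+E))(61) = 103
Read each symbol's code off the tree from the root (left child = 0, right child = 1).

Codes:
  J: 110 (length 3)
  B: 10 (length 2)
  E: 111 (length 3)
  H: 001 (length 3)
  I: 01 (length 2)
  F: 000 (length 3)
Average code length: 259/103 = 2.5146 bits/symbol


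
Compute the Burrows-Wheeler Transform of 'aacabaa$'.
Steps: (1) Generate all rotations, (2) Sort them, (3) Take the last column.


Rotations (sorted):
  0: $aacabaa -> last char: a
  1: a$aacaba -> last char: a
  2: aa$aacab -> last char: b
  3: aacabaa$ -> last char: $
  4: abaa$aac -> last char: c
  5: acabaa$a -> last char: a
  6: baa$aaca -> last char: a
  7: cabaa$aa -> last char: a


BWT = aab$caaa


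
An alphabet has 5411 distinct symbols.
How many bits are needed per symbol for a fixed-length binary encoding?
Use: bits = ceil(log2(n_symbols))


log2(5411) = 12.4017
Bracket: 2^12 = 4096 < 5411 <= 2^13 = 8192
So ceil(log2(5411)) = 13

bits = ceil(log2(5411)) = ceil(12.4017) = 13 bits


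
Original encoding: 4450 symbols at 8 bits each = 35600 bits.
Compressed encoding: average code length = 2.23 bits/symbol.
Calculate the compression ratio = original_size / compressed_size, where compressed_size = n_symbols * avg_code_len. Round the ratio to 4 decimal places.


original_size = n_symbols * orig_bits = 4450 * 8 = 35600 bits
compressed_size = n_symbols * avg_code_len = 4450 * 2.23 = 9923.5 bits
ratio = original_size / compressed_size = 35600 / 9923.5 = 3.5874

Compression ratio = 3.5874


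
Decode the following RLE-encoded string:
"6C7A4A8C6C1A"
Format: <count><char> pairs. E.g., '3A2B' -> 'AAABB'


Expanding each <count><char> pair:
  6C -> 'CCCCCC'
  7A -> 'AAAAAAA'
  4A -> 'AAAA'
  8C -> 'CCCCCCCC'
  6C -> 'CCCCCC'
  1A -> 'A'

Decoded = CCCCCCAAAAAAAAAAACCCCCCCCCCCCCCA


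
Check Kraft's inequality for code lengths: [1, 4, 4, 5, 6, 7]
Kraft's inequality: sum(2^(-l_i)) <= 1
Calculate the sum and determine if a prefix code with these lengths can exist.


Sum = 2^(-1) + 2^(-4) + 2^(-4) + 2^(-5) + 2^(-6) + 2^(-7)
    = 0.5 + 0.0625 + 0.0625 + 0.03125 + 0.015625 + 0.0078125
    = 87/128 = 0.6796875
Since 0.6796875 <= 1, Kraft's inequality IS satisfied.
A prefix code with these lengths CAN exist.

Kraft sum = 0.6796875. Satisfied.


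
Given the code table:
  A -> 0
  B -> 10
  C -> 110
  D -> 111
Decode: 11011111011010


Decoding:
110 -> C
111 -> D
110 -> C
110 -> C
10 -> B


Result: CDCCB


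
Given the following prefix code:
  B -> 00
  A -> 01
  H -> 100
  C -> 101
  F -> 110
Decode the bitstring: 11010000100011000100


Decoding step by step:
Bits 110 -> F
Bits 100 -> H
Bits 00 -> B
Bits 100 -> H
Bits 01 -> A
Bits 100 -> H
Bits 01 -> A
Bits 00 -> B


Decoded message: FHBHAHAB


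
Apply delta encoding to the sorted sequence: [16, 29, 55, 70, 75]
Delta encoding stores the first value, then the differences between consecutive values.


First value: 16
Deltas:
  29 - 16 = 13
  55 - 29 = 26
  70 - 55 = 15
  75 - 70 = 5


Delta encoded: [16, 13, 26, 15, 5]


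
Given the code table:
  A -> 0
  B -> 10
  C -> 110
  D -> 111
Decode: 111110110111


Decoding:
111 -> D
110 -> C
110 -> C
111 -> D


Result: DCCD


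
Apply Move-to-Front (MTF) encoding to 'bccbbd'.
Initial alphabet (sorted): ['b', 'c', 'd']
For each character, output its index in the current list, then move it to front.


MTF encoding:
'b': index 0 in ['b', 'c', 'd'] -> ['b', 'c', 'd']
'c': index 1 in ['b', 'c', 'd'] -> ['c', 'b', 'd']
'c': index 0 in ['c', 'b', 'd'] -> ['c', 'b', 'd']
'b': index 1 in ['c', 'b', 'd'] -> ['b', 'c', 'd']
'b': index 0 in ['b', 'c', 'd'] -> ['b', 'c', 'd']
'd': index 2 in ['b', 'c', 'd'] -> ['d', 'b', 'c']


Output: [0, 1, 0, 1, 0, 2]


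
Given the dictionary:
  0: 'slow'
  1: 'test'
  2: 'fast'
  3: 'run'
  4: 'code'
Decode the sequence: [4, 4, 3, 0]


Look up each index in the dictionary:
  4 -> 'code'
  4 -> 'code'
  3 -> 'run'
  0 -> 'slow'

Decoded: "code code run slow"


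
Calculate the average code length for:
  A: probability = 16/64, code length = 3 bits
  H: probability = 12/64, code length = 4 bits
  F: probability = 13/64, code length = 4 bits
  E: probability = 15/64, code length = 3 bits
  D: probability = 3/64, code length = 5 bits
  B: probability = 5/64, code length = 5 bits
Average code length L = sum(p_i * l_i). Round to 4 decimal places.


Weighted contributions p_i * l_i:
  A: (16/64) * 3 = 48/64
  H: (12/64) * 4 = 48/64
  F: (13/64) * 4 = 52/64
  E: (15/64) * 3 = 45/64
  D: (3/64) * 5 = 15/64
  B: (5/64) * 5 = 25/64
Sum = (48 + 48 + 52 + 45 + 15 + 25)/64 = 233/64

L = 233/64 = 3.6406 bits/symbol


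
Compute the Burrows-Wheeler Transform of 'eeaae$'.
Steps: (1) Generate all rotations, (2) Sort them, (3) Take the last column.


Rotations (sorted):
  0: $eeaae -> last char: e
  1: aae$ee -> last char: e
  2: ae$eea -> last char: a
  3: e$eeaa -> last char: a
  4: eaae$e -> last char: e
  5: eeaae$ -> last char: $


BWT = eeaae$


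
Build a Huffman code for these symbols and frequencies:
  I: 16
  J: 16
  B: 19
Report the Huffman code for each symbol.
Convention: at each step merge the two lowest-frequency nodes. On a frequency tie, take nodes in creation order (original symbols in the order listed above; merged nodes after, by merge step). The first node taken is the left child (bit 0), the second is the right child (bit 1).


Huffman tree construction:
Step 1: Merge I(16) + J(16) = 32
Step 2: Merge B(19) + (I+J)(32) = 51
Read each symbol's code off the tree from the root (left child = 0, right child = 1).

Codes:
  I: 10 (length 2)
  J: 11 (length 2)
  B: 0 (length 1)
Average code length: 83/51 = 1.6275 bits/symbol


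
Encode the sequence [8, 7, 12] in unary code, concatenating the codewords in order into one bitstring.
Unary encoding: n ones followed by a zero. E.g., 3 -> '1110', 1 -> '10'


Encode each number as n ones followed by a terminating 0:
  8 -> 111111110 (9 bits)
  7 -> 11111110 (8 bits)
  12 -> 1111111111110 (13 bits)
Total length = 9 + 8 + 13 = 30 bits.

Unary([8, 7, 12]) = 111111110111111101111111111110 (30 bits)


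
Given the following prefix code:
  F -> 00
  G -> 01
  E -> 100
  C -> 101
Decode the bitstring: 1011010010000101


Decoding step by step:
Bits 101 -> C
Bits 101 -> C
Bits 00 -> F
Bits 100 -> E
Bits 00 -> F
Bits 101 -> C


Decoded message: CCFEFC


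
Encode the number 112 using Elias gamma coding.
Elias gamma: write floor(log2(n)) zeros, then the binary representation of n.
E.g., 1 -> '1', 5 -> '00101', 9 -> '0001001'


num_bits = floor(log2(112)) + 1 = 7
leading_zeros = num_bits - 1 = 6
binary(112) = 1110000

Elias gamma(112) = '000000' + '1110000' = 0000001110000 (13 bits)


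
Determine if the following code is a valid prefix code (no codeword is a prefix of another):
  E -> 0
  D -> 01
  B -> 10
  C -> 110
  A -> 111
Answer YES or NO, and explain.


Checking each pair (does one codeword prefix another?):
  E='0' vs D='01': prefix -- VIOLATION

NO -- this is NOT a valid prefix code. E (0) is a prefix of D (01).


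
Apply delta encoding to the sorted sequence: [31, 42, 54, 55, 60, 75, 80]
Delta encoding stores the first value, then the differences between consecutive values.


First value: 31
Deltas:
  42 - 31 = 11
  54 - 42 = 12
  55 - 54 = 1
  60 - 55 = 5
  75 - 60 = 15
  80 - 75 = 5


Delta encoded: [31, 11, 12, 1, 5, 15, 5]


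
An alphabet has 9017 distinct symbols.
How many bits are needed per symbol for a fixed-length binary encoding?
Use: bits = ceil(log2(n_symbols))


log2(9017) = 13.1384
Bracket: 2^13 = 8192 < 9017 <= 2^14 = 16384
So ceil(log2(9017)) = 14

bits = ceil(log2(9017)) = ceil(13.1384) = 14 bits


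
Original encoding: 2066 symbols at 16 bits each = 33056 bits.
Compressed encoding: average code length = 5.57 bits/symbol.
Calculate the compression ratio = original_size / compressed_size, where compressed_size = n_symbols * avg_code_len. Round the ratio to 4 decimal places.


original_size = n_symbols * orig_bits = 2066 * 16 = 33056 bits
compressed_size = n_symbols * avg_code_len = 2066 * 5.57 = 11507.62 bits
ratio = original_size / compressed_size = 33056 / 11507.62 = 2.8725

Compression ratio = 2.8725


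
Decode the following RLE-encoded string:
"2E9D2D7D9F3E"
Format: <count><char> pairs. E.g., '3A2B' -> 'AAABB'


Expanding each <count><char> pair:
  2E -> 'EE'
  9D -> 'DDDDDDDDD'
  2D -> 'DD'
  7D -> 'DDDDDDD'
  9F -> 'FFFFFFFFF'
  3E -> 'EEE'

Decoded = EEDDDDDDDDDDDDDDDDDDFFFFFFFFFEEE


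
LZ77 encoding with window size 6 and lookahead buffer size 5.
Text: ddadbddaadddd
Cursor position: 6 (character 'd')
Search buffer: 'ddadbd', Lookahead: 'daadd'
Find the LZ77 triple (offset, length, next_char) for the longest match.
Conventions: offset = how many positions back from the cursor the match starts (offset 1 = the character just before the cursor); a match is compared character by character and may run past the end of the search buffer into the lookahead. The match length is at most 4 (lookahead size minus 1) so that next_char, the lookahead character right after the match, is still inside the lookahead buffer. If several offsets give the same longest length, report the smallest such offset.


Try each offset into the search buffer:
  offset=1 (pos 5, char 'd'): match length 1
  offset=2 (pos 4, char 'b'): match length 0
  offset=3 (pos 3, char 'd'): match length 1
  offset=4 (pos 2, char 'a'): match length 0
  offset=5 (pos 1, char 'd'): match length 2
  offset=6 (pos 0, char 'd'): match length 1
Longest match has length 2 at offset 5.
next_char = character at position 6 + 2 = 8 -> 'a'

Best match: offset=5, length=2 (matching 'da' starting at position 1)
LZ77 triple: (5, 2, 'a')


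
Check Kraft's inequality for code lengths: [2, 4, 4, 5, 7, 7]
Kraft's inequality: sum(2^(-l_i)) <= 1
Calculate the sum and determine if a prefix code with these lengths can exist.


Sum = 2^(-2) + 2^(-4) + 2^(-4) + 2^(-5) + 2^(-7) + 2^(-7)
    = 0.25 + 0.0625 + 0.0625 + 0.03125 + 0.0078125 + 0.0078125
    = 54/128 = 0.421875
Since 0.421875 <= 1, Kraft's inequality IS satisfied.
A prefix code with these lengths CAN exist.

Kraft sum = 0.421875. Satisfied.


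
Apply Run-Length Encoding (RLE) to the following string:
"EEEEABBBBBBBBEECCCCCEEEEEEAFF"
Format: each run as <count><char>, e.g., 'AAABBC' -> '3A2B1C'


Scanning runs left to right:
  i=0: run of 'E' x 4 -> '4E'
  i=4: run of 'A' x 1 -> '1A'
  i=5: run of 'B' x 8 -> '8B'
  i=13: run of 'E' x 2 -> '2E'
  i=15: run of 'C' x 5 -> '5C'
  i=20: run of 'E' x 6 -> '6E'
  i=26: run of 'A' x 1 -> '1A'
  i=27: run of 'F' x 2 -> '2F'

RLE = 4E1A8B2E5C6E1A2F


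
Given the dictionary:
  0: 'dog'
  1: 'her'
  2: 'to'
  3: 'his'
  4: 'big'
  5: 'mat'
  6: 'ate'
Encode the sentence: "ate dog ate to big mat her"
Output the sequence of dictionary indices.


Look up each word in the dictionary:
  'ate' -> 6
  'dog' -> 0
  'ate' -> 6
  'to' -> 2
  'big' -> 4
  'mat' -> 5
  'her' -> 1

Encoded: [6, 0, 6, 2, 4, 5, 1]


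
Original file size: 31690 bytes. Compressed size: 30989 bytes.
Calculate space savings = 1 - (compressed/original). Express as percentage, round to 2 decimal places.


ratio = compressed/original = 30989/31690 = 0.977879
savings = 1 - ratio = 1 - 0.977879 = 0.022121
as a percentage: 0.022121 * 100 = 2.21%

Space savings = 1 - 30989/31690 = 2.21%


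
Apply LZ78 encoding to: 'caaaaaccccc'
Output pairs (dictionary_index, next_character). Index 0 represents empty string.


LZ78 encoding steps:
Dictionary: {0: ''}
Step 1: w='' (idx 0), next='c' -> output (0, 'c'), add 'c' as idx 1
Step 2: w='' (idx 0), next='a' -> output (0, 'a'), add 'a' as idx 2
Step 3: w='a' (idx 2), next='a' -> output (2, 'a'), add 'aa' as idx 3
Step 4: w='aa' (idx 3), next='c' -> output (3, 'c'), add 'aac' as idx 4
Step 5: w='c' (idx 1), next='c' -> output (1, 'c'), add 'cc' as idx 5
Step 6: w='cc' (idx 5), end of input -> output (5, '')


Encoded: [(0, 'c'), (0, 'a'), (2, 'a'), (3, 'c'), (1, 'c'), (5, '')]


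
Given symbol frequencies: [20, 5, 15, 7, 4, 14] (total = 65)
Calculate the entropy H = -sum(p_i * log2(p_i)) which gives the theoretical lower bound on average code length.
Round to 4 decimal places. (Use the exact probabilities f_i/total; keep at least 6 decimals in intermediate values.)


Per-symbol terms -p_i * log2(p_i) with p_i = f_i/65:
  p = 20/65 = 0.307692: log2(p) = -1.700440, -p*log2(p) = 0.523212
  p = 5/65 = 0.076923: log2(p) = -3.700440, -p*log2(p) = 0.284649
  p = 15/65 = 0.230769: log2(p) = -2.115477, -p*log2(p) = 0.488187
  p = 7/65 = 0.107692: log2(p) = -3.215013, -p*log2(p) = 0.346232
  p = 4/65 = 0.061538: log2(p) = -4.022368, -p*log2(p) = 0.247530
  p = 14/65 = 0.215385: log2(p) = -2.215013, -p*log2(p) = 0.477080
H = 0.523212 + 0.284649 + 0.488187 + 0.346232 + 0.247530 + 0.477080 = 2.366890

H = 2.3669 bits/symbol


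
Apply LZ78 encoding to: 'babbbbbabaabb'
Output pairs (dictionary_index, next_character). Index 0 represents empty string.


LZ78 encoding steps:
Dictionary: {0: ''}
Step 1: w='' (idx 0), next='b' -> output (0, 'b'), add 'b' as idx 1
Step 2: w='' (idx 0), next='a' -> output (0, 'a'), add 'a' as idx 2
Step 3: w='b' (idx 1), next='b' -> output (1, 'b'), add 'bb' as idx 3
Step 4: w='bb' (idx 3), next='b' -> output (3, 'b'), add 'bbb' as idx 4
Step 5: w='a' (idx 2), next='b' -> output (2, 'b'), add 'ab' as idx 5
Step 6: w='a' (idx 2), next='a' -> output (2, 'a'), add 'aa' as idx 6
Step 7: w='bb' (idx 3), end of input -> output (3, '')


Encoded: [(0, 'b'), (0, 'a'), (1, 'b'), (3, 'b'), (2, 'b'), (2, 'a'), (3, '')]


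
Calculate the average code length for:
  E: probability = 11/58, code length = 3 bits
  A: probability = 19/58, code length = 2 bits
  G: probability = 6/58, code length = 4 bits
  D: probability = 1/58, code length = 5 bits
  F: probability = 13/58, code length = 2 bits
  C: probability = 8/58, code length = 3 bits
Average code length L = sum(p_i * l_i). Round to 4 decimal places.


Weighted contributions p_i * l_i:
  E: (11/58) * 3 = 33/58
  A: (19/58) * 2 = 38/58
  G: (6/58) * 4 = 24/58
  D: (1/58) * 5 = 5/58
  F: (13/58) * 2 = 26/58
  C: (8/58) * 3 = 24/58
Sum = (33 + 38 + 24 + 5 + 26 + 24)/58 = 150/58

L = 150/58 = 2.5862 bits/symbol


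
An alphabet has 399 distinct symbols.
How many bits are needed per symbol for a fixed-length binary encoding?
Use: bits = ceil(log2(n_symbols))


log2(399) = 8.6402
Bracket: 2^8 = 256 < 399 <= 2^9 = 512
So ceil(log2(399)) = 9

bits = ceil(log2(399)) = ceil(8.6402) = 9 bits


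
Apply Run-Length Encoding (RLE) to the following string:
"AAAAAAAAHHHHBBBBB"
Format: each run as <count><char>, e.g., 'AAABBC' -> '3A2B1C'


Scanning runs left to right:
  i=0: run of 'A' x 8 -> '8A'
  i=8: run of 'H' x 4 -> '4H'
  i=12: run of 'B' x 5 -> '5B'

RLE = 8A4H5B


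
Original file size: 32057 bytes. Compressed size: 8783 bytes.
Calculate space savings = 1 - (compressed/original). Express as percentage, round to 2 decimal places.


ratio = compressed/original = 8783/32057 = 0.273981
savings = 1 - ratio = 1 - 0.273981 = 0.726019
as a percentage: 0.726019 * 100 = 72.6%

Space savings = 1 - 8783/32057 = 72.6%


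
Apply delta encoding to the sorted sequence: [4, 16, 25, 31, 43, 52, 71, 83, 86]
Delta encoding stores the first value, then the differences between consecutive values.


First value: 4
Deltas:
  16 - 4 = 12
  25 - 16 = 9
  31 - 25 = 6
  43 - 31 = 12
  52 - 43 = 9
  71 - 52 = 19
  83 - 71 = 12
  86 - 83 = 3


Delta encoded: [4, 12, 9, 6, 12, 9, 19, 12, 3]


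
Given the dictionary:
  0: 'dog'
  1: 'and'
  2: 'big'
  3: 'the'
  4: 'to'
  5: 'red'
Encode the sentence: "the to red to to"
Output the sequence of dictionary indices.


Look up each word in the dictionary:
  'the' -> 3
  'to' -> 4
  'red' -> 5
  'to' -> 4
  'to' -> 4

Encoded: [3, 4, 5, 4, 4]


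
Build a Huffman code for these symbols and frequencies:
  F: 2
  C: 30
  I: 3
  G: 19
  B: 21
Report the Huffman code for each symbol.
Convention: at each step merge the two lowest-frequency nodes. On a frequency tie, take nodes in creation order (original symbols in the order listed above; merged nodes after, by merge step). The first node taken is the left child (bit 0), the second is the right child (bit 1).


Huffman tree construction:
Step 1: Merge F(2) + I(3) = 5
Step 2: Merge (F+I)(5) + G(19) = 24
Step 3: Merge B(21) + ((F+I)+G)(24) = 45
Step 4: Merge C(30) + (B+((F+I)+G))(45) = 75
Read each symbol's code off the tree from the root (left child = 0, right child = 1).

Codes:
  F: 1100 (length 4)
  C: 0 (length 1)
  I: 1101 (length 4)
  G: 111 (length 3)
  B: 10 (length 2)
Average code length: 149/75 = 1.9867 bits/symbol


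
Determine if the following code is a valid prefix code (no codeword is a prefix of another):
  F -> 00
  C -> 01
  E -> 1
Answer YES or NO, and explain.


Checking each pair (does one codeword prefix another?):
  F='00' vs C='01': no prefix
  F='00' vs E='1': no prefix
  C='01' vs F='00': no prefix
  C='01' vs E='1': no prefix
  E='1' vs F='00': no prefix
  E='1' vs C='01': no prefix
No violation found over all pairs.

YES -- this is a valid prefix code. No codeword is a prefix of any other codeword.


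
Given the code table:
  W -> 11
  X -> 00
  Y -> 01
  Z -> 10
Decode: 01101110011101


Decoding:
01 -> Y
10 -> Z
11 -> W
10 -> Z
01 -> Y
11 -> W
01 -> Y


Result: YZWZYWY


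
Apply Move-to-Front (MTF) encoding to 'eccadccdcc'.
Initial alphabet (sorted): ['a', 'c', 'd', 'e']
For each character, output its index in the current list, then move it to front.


MTF encoding:
'e': index 3 in ['a', 'c', 'd', 'e'] -> ['e', 'a', 'c', 'd']
'c': index 2 in ['e', 'a', 'c', 'd'] -> ['c', 'e', 'a', 'd']
'c': index 0 in ['c', 'e', 'a', 'd'] -> ['c', 'e', 'a', 'd']
'a': index 2 in ['c', 'e', 'a', 'd'] -> ['a', 'c', 'e', 'd']
'd': index 3 in ['a', 'c', 'e', 'd'] -> ['d', 'a', 'c', 'e']
'c': index 2 in ['d', 'a', 'c', 'e'] -> ['c', 'd', 'a', 'e']
'c': index 0 in ['c', 'd', 'a', 'e'] -> ['c', 'd', 'a', 'e']
'd': index 1 in ['c', 'd', 'a', 'e'] -> ['d', 'c', 'a', 'e']
'c': index 1 in ['d', 'c', 'a', 'e'] -> ['c', 'd', 'a', 'e']
'c': index 0 in ['c', 'd', 'a', 'e'] -> ['c', 'd', 'a', 'e']


Output: [3, 2, 0, 2, 3, 2, 0, 1, 1, 0]


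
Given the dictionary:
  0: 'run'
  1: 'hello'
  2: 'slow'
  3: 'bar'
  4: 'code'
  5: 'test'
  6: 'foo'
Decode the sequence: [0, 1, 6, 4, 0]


Look up each index in the dictionary:
  0 -> 'run'
  1 -> 'hello'
  6 -> 'foo'
  4 -> 'code'
  0 -> 'run'

Decoded: "run hello foo code run"


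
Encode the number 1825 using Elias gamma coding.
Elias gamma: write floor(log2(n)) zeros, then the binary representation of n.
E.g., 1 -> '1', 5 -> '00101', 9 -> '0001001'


num_bits = floor(log2(1825)) + 1 = 11
leading_zeros = num_bits - 1 = 10
binary(1825) = 11100100001

Elias gamma(1825) = '0000000000' + '11100100001' = 000000000011100100001 (21 bits)


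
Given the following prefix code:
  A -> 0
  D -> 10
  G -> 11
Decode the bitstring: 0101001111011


Decoding step by step:
Bits 0 -> A
Bits 10 -> D
Bits 10 -> D
Bits 0 -> A
Bits 11 -> G
Bits 11 -> G
Bits 0 -> A
Bits 11 -> G


Decoded message: ADDAGGAG


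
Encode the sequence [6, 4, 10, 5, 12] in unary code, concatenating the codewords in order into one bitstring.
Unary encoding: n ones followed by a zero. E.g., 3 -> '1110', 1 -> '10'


Encode each number as n ones followed by a terminating 0:
  6 -> 1111110 (7 bits)
  4 -> 11110 (5 bits)
  10 -> 11111111110 (11 bits)
  5 -> 111110 (6 bits)
  12 -> 1111111111110 (13 bits)
Total length = 7 + 5 + 11 + 6 + 13 = 42 bits.

Unary([6, 4, 10, 5, 12]) = 111111011110111111111101111101111111111110 (42 bits)


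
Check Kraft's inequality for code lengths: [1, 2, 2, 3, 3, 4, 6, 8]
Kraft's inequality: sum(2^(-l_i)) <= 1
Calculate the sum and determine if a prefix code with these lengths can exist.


Sum = 2^(-1) + 2^(-2) + 2^(-2) + 2^(-3) + 2^(-3) + 2^(-4) + 2^(-6) + 2^(-8)
    = 0.5 + 0.25 + 0.25 + 0.125 + 0.125 + 0.0625 + 0.015625 + 0.00390625
    = 341/256 = 1.33203125
Since 1.33203125 > 1, Kraft's inequality is NOT satisfied.
A prefix code with these lengths CANNOT exist.

Kraft sum = 1.33203125. Not satisfied.


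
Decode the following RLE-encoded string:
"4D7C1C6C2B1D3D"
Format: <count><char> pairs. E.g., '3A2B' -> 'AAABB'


Expanding each <count><char> pair:
  4D -> 'DDDD'
  7C -> 'CCCCCCC'
  1C -> 'C'
  6C -> 'CCCCCC'
  2B -> 'BB'
  1D -> 'D'
  3D -> 'DDD'

Decoded = DDDDCCCCCCCCCCCCCCBBDDDD


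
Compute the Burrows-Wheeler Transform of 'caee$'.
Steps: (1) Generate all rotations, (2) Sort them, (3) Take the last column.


Rotations (sorted):
  0: $caee -> last char: e
  1: aee$c -> last char: c
  2: caee$ -> last char: $
  3: e$cae -> last char: e
  4: ee$ca -> last char: a


BWT = ec$ea


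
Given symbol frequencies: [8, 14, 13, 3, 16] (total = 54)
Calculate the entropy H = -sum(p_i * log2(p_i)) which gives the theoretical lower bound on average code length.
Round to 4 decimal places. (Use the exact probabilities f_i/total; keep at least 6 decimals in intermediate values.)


Per-symbol terms -p_i * log2(p_i) with p_i = f_i/54:
  p = 8/54 = 0.148148: log2(p) = -2.754888, -p*log2(p) = 0.408131
  p = 14/54 = 0.259259: log2(p) = -1.947533, -p*log2(p) = 0.504916
  p = 13/54 = 0.240741: log2(p) = -2.054448, -p*log2(p) = 0.494589
  p = 3/54 = 0.055556: log2(p) = -4.169925, -p*log2(p) = 0.231663
  p = 16/54 = 0.296296: log2(p) = -1.754888, -p*log2(p) = 0.519967
H = 0.408131 + 0.504916 + 0.494589 + 0.231663 + 0.519967 = 2.159266

H = 2.1593 bits/symbol


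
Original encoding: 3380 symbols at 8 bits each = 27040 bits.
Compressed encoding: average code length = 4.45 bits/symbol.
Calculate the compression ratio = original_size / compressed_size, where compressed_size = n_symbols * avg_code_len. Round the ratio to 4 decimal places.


original_size = n_symbols * orig_bits = 3380 * 8 = 27040 bits
compressed_size = n_symbols * avg_code_len = 3380 * 4.45 = 15041.0 bits
ratio = original_size / compressed_size = 27040 / 15041.0 = 1.7978

Compression ratio = 1.7978


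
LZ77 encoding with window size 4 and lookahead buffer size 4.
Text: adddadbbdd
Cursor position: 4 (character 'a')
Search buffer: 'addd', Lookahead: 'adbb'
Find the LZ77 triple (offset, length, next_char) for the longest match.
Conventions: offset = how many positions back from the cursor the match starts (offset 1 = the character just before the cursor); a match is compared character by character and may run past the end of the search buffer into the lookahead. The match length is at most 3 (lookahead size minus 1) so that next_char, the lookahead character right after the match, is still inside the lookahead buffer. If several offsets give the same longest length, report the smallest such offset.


Try each offset into the search buffer:
  offset=1 (pos 3, char 'd'): match length 0
  offset=2 (pos 2, char 'd'): match length 0
  offset=3 (pos 1, char 'd'): match length 0
  offset=4 (pos 0, char 'a'): match length 2
Longest match has length 2 at offset 4.
next_char = character at position 4 + 2 = 6 -> 'b'

Best match: offset=4, length=2 (matching 'ad' starting at position 0)
LZ77 triple: (4, 2, 'b')


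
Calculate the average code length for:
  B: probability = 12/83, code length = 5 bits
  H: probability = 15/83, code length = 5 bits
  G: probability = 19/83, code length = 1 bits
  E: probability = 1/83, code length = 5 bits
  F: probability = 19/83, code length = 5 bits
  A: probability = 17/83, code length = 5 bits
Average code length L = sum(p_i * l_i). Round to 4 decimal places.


Weighted contributions p_i * l_i:
  B: (12/83) * 5 = 60/83
  H: (15/83) * 5 = 75/83
  G: (19/83) * 1 = 19/83
  E: (1/83) * 5 = 5/83
  F: (19/83) * 5 = 95/83
  A: (17/83) * 5 = 85/83
Sum = (60 + 75 + 19 + 5 + 95 + 85)/83 = 339/83

L = 339/83 = 4.0843 bits/symbol


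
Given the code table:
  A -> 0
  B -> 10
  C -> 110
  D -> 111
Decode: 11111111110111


Decoding:
111 -> D
111 -> D
111 -> D
10 -> B
111 -> D


Result: DDDBD


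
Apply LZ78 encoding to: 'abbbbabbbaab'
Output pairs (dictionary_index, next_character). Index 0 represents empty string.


LZ78 encoding steps:
Dictionary: {0: ''}
Step 1: w='' (idx 0), next='a' -> output (0, 'a'), add 'a' as idx 1
Step 2: w='' (idx 0), next='b' -> output (0, 'b'), add 'b' as idx 2
Step 3: w='b' (idx 2), next='b' -> output (2, 'b'), add 'bb' as idx 3
Step 4: w='b' (idx 2), next='a' -> output (2, 'a'), add 'ba' as idx 4
Step 5: w='bb' (idx 3), next='b' -> output (3, 'b'), add 'bbb' as idx 5
Step 6: w='a' (idx 1), next='a' -> output (1, 'a'), add 'aa' as idx 6
Step 7: w='b' (idx 2), end of input -> output (2, '')


Encoded: [(0, 'a'), (0, 'b'), (2, 'b'), (2, 'a'), (3, 'b'), (1, 'a'), (2, '')]


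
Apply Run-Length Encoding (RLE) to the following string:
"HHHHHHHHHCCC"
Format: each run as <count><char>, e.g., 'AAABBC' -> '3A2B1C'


Scanning runs left to right:
  i=0: run of 'H' x 9 -> '9H'
  i=9: run of 'C' x 3 -> '3C'

RLE = 9H3C
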